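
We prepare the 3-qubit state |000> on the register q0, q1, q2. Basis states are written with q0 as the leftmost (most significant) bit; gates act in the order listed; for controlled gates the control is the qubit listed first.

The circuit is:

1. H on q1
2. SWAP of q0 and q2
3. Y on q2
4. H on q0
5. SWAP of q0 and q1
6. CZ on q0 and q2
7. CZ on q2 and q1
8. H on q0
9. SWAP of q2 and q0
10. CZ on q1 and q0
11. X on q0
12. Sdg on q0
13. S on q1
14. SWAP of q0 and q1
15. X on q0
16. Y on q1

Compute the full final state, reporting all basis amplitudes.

The resulting statevector has amplitude -sqrt(2)*I/2 on |011>, -sqrt(2)/2 on |111>, and 0 on every other basis state.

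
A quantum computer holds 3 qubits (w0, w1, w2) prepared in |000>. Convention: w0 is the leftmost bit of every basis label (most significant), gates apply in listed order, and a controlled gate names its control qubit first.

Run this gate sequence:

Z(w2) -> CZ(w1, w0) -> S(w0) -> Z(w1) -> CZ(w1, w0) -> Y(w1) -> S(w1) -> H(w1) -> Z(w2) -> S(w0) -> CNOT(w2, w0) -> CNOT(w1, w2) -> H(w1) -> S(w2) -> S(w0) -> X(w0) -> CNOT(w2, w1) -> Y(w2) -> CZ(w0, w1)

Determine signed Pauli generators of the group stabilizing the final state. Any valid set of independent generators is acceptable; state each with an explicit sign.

The stabilizer group can be generated by +IXZ, +IZY, -ZII, among other valid generating sets.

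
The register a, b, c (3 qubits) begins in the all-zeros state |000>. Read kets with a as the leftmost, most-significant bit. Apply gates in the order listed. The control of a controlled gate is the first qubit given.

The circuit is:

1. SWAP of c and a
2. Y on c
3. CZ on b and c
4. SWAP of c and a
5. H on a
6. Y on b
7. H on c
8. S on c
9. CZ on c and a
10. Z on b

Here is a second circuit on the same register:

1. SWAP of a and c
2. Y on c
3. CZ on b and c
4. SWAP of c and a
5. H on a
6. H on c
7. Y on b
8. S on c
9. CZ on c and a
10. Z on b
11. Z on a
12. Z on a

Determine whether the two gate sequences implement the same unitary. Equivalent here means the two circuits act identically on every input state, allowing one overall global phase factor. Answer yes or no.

Yes, they are equivalent — the unitaries differ by at most a global phase.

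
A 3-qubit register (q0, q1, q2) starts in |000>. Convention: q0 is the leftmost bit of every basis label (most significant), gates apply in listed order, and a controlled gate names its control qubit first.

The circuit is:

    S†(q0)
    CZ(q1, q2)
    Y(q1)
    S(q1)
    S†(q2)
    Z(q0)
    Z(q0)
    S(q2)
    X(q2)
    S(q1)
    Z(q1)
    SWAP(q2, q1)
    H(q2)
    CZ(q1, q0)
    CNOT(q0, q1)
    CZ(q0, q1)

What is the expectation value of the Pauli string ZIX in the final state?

In the final state, ZIX has expectation -1. Key observation: the block from step 5 through step 8 cancels to the identity and can be dropped.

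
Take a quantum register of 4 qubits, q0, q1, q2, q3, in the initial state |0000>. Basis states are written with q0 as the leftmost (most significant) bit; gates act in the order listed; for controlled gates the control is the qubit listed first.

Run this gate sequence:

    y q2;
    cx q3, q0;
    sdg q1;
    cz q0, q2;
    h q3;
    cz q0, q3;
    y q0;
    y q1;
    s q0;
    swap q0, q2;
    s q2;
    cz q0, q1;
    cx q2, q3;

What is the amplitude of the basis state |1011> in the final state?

The final state's coefficient on |1011> equals 0.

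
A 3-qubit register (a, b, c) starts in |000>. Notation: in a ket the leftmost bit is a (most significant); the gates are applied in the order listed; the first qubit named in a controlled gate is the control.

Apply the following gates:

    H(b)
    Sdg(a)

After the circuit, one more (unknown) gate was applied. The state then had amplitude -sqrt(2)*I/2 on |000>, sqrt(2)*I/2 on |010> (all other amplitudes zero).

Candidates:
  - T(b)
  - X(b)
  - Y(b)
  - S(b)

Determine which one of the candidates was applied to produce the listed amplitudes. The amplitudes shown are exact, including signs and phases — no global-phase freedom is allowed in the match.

The applied gate was Y(b).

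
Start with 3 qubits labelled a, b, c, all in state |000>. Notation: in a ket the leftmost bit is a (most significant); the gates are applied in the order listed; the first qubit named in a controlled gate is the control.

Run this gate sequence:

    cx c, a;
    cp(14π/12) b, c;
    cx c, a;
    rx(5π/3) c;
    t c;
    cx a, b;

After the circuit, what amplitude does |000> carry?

The amplitude on |000> is -sqrt(3)/2.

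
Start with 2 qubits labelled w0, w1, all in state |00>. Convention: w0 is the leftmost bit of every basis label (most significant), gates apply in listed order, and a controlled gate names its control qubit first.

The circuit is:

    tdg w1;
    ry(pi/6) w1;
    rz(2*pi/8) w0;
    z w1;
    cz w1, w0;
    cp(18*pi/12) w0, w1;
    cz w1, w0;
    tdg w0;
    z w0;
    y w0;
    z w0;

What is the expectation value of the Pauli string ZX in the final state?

The expectation value of ZX is 1/2.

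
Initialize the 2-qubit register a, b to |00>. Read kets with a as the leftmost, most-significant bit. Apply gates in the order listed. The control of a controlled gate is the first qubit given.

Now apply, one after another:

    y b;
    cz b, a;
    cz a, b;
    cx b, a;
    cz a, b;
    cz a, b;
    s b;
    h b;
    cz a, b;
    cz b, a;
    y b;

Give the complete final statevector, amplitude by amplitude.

The resulting statevector has amplitude 0 on |00>, 0 on |01>, -sqrt(2)*I/2 on |10>, -sqrt(2)*I/2 on |11>.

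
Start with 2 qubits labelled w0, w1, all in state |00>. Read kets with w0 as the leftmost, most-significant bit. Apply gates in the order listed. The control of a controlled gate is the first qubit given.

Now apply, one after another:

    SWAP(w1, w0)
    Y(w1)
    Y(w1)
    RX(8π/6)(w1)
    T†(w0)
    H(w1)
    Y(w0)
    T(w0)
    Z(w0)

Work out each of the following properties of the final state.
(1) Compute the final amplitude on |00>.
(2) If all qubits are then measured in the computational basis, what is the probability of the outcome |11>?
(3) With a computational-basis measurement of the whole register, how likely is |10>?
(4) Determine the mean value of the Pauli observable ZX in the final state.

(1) |00> carries amplitude 0 in the final state.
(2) A full measurement returns |11> with probability 1/2.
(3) Outcome |10> occurs with probability 1/2.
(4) The observable ZX averages to 1/2.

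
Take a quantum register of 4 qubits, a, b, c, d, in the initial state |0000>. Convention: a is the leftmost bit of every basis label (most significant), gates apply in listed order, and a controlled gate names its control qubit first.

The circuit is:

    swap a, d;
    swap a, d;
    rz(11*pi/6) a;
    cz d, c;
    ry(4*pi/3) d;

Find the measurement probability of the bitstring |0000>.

The probability of measuring |0000> is 1/4. Key observation: steps 1-2 multiply out to the identity, so the circuit reduces to the remaining gates.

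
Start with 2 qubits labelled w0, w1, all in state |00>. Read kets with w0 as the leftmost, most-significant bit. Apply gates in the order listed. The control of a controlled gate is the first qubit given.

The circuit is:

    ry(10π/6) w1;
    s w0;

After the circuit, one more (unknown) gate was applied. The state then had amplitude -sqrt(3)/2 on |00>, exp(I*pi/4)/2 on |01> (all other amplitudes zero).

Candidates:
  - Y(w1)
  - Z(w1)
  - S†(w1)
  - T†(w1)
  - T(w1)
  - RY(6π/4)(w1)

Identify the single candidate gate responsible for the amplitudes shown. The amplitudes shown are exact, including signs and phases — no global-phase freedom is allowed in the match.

It was T(w1) that produced the state shown.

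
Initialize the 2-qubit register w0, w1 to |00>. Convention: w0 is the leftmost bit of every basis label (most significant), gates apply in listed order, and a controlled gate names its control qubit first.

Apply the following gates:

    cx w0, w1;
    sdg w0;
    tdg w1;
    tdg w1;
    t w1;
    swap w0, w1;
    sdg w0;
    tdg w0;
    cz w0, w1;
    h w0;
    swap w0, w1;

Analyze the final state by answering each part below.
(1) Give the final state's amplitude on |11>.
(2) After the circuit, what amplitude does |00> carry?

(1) The final state's coefficient on |11> equals 0.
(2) The amplitude on |00> is sqrt(2)/2.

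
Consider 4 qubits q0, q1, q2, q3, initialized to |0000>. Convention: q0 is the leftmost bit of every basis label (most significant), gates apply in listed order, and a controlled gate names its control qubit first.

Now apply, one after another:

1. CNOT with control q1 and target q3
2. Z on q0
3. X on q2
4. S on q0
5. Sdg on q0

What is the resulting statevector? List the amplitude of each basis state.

After the circuit, the state carries amplitude 1 on |0010>, and 0 on every other basis state.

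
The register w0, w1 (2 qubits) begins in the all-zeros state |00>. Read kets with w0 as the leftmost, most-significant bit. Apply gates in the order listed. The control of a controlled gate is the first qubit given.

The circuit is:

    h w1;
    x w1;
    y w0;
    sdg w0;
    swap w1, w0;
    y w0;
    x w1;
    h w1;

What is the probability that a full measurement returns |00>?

Outcome |00> occurs with probability 1/4.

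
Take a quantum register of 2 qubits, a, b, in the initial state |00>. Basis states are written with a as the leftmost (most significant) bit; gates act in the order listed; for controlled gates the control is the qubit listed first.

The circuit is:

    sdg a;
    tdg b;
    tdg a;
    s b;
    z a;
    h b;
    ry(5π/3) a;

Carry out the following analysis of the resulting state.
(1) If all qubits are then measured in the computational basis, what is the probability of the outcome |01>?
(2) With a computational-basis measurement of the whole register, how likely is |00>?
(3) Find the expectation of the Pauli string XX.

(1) A full measurement returns |01> with probability 3/8.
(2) The probability of measuring |00> is 3/8.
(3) The observable XX averages to -sqrt(3)/2.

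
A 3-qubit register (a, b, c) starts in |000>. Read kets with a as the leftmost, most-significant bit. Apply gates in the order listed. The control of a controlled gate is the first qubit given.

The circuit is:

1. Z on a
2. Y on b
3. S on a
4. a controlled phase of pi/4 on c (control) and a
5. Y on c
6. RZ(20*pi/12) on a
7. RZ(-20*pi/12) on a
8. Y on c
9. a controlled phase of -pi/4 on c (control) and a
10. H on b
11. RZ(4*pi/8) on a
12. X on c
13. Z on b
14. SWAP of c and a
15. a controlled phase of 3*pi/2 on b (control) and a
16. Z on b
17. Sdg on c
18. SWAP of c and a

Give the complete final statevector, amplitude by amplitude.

After the circuit, the state carries amplitude sqrt(2)*exp(I*pi/4)/2 on |001>, sqrt(2)*exp(3*I*pi/4)/2 on |011>, and 0 on every other basis state.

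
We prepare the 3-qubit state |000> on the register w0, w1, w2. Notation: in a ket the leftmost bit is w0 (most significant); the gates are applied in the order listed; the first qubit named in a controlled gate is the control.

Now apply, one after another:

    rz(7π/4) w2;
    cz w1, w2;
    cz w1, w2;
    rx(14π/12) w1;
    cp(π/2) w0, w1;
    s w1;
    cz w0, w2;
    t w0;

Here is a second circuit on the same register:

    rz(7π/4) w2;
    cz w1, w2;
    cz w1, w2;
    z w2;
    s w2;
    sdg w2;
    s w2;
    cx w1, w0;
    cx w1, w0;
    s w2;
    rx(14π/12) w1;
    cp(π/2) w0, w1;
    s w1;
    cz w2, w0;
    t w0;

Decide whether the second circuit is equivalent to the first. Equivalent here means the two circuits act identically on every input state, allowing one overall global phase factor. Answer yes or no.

Yes — the two circuits implement the same unitary up to a global phase.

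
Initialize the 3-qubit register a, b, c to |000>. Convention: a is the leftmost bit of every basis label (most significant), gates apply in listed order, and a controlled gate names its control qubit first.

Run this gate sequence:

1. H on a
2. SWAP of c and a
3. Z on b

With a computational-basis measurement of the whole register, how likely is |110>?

The probability of measuring |110> is 0.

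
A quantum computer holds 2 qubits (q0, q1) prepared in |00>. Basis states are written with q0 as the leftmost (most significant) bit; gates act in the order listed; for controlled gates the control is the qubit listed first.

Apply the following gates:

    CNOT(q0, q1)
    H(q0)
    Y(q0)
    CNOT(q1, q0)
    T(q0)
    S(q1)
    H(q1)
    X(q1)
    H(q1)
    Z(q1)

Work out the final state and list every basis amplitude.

After the circuit, the state carries amplitude -sqrt(2)*I/2 on |00>, 0 on |01>, sqrt(2)*exp(3*I*pi/4)/2 on |10>, 0 on |11>. Key observation: the block from step 7 through step 10 cancels to the identity and can be dropped.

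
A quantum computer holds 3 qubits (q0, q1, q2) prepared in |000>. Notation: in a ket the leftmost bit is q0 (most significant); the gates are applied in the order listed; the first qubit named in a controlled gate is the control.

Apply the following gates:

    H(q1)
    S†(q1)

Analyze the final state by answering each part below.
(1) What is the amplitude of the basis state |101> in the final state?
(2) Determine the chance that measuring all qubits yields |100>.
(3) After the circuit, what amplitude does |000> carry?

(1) The final state's coefficient on |101> equals 0.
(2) Outcome |100> occurs with probability 0.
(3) The final state's coefficient on |000> equals sqrt(2)/2.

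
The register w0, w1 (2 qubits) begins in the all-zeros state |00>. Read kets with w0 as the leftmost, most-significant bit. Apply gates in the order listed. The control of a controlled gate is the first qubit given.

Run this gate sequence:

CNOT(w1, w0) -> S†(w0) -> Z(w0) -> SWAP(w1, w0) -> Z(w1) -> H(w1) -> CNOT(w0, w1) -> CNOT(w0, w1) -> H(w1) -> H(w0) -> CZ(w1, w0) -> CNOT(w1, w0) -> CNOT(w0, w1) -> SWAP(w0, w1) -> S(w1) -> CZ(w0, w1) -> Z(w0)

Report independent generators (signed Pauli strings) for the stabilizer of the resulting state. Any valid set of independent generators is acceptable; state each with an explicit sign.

One valid set of independent stabilizer generators is +XY, +ZZ (any independent generating set of the same group is equally correct). Key observation: gates 6-9 undo each other exactly, leaving only the rest of the circuit to track.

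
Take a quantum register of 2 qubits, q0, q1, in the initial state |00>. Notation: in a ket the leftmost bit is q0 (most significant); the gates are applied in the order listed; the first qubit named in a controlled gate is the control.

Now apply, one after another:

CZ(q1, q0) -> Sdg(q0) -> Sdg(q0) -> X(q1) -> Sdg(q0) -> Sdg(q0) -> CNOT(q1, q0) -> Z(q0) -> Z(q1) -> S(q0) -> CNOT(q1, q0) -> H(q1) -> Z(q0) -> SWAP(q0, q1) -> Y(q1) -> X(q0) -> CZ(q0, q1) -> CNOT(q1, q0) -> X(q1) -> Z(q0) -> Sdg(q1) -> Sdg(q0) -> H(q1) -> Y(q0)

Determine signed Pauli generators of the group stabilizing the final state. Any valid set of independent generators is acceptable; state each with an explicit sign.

The stabilizer group can be generated by +YI, +IX, among other valid generating sets.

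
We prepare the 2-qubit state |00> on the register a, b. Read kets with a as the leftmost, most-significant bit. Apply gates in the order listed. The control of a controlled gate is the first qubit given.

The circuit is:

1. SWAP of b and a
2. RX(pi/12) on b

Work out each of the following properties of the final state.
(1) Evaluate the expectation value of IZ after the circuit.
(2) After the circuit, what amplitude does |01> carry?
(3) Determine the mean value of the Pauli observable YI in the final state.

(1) The observable IZ averages to sqrt(2)/4 + sqrt(6)/4.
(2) The final state's coefficient on |01> equals -I*sqrt(sqrt(2) + 2)/4 + I*sqrt(6 - 3*sqrt(2))/4.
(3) The observable YI averages to 0.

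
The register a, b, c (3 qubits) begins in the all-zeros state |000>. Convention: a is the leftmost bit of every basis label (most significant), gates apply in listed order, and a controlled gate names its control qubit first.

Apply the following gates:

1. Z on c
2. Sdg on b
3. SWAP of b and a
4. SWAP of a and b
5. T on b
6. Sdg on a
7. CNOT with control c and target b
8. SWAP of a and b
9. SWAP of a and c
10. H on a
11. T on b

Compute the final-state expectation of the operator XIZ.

The expectation value of XIZ is 1.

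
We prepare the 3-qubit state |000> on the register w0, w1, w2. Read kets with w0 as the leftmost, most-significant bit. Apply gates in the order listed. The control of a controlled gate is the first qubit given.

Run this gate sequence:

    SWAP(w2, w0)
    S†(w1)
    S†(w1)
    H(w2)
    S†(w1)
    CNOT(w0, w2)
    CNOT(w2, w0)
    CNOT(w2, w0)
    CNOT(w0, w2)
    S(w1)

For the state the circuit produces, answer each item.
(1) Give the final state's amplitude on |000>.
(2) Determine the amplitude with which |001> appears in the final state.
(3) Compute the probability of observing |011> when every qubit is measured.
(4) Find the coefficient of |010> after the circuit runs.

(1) The final state's coefficient on |000> equals sqrt(2)/2.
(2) The final state's coefficient on |001> equals sqrt(2)/2.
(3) The probability of measuring |011> is 0.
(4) |010> carries amplitude 0 in the final state.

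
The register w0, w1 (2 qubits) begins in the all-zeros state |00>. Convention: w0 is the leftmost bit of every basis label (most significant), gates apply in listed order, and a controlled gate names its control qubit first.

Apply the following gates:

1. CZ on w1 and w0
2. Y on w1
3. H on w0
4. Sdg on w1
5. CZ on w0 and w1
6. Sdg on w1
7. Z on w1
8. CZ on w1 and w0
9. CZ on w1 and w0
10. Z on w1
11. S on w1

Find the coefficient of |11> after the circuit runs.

|11> carries amplitude -sqrt(2)/2 in the final state.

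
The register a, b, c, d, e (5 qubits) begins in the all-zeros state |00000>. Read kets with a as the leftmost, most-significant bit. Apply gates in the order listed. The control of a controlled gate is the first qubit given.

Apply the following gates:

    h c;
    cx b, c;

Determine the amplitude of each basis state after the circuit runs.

The resulting statevector has amplitude sqrt(2)/2 on |00000>, sqrt(2)/2 on |00100>, and 0 on every other basis state.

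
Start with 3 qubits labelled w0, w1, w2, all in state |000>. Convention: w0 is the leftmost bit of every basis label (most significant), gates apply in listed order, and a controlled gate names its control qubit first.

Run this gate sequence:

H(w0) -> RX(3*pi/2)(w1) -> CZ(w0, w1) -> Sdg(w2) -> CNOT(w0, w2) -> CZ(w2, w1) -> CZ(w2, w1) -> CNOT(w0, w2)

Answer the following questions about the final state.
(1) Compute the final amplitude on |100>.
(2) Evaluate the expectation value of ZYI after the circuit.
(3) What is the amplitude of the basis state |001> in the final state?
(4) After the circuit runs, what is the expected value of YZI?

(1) The final state's coefficient on |100> equals -1/2.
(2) In the final state, ZYI has expectation 1.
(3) The final state's coefficient on |001> equals 0.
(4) The observable YZI averages to 0.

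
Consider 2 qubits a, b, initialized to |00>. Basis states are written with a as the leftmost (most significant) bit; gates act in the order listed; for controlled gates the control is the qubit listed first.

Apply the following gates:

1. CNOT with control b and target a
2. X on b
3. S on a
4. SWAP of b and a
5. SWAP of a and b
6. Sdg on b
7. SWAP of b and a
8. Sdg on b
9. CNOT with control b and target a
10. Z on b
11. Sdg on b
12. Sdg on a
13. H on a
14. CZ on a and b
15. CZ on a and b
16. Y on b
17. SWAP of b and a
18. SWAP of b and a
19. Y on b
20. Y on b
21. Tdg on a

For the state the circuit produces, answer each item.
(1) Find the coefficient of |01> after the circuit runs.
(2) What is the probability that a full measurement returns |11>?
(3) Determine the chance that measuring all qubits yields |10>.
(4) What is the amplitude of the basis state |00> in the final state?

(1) |01> carries amplitude -sqrt(2)*I/2 in the final state. Key observation: gates 17-18 undo each other exactly, leaving only the rest of the circuit to track.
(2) Outcome |11> occurs with probability 1/2.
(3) The probability of measuring |10> is 0.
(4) The amplitude on |00> is 0.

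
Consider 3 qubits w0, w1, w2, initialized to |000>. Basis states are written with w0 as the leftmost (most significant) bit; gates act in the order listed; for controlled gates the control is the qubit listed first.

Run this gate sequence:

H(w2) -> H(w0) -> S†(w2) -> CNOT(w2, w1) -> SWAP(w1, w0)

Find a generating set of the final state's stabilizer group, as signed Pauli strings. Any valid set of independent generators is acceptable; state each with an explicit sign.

The final state is stabilized by the group generated by -XIY, +IXI, +ZIZ; other independent generating sets are equally valid.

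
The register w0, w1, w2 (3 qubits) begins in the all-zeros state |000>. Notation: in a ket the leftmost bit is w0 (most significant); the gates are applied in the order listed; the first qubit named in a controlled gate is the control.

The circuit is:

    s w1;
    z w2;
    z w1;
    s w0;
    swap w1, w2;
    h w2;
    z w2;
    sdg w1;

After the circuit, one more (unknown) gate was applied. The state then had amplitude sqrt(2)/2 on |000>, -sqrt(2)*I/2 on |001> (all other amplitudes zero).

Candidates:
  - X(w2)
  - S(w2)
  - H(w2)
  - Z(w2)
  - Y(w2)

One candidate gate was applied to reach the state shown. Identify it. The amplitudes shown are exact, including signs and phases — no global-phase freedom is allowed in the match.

The applied gate was S(w2).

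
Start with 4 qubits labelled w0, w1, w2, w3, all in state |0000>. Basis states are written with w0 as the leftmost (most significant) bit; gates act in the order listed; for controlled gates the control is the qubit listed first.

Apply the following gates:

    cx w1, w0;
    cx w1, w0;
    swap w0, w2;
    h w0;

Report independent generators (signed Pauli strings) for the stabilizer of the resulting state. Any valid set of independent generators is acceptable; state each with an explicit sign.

The stabilizer group can be generated by +XIII, +IZII, +IIZI, +IIIZ, among other valid generating sets. Key observation: gates 1-2 undo each other exactly, leaving only the rest of the circuit to track.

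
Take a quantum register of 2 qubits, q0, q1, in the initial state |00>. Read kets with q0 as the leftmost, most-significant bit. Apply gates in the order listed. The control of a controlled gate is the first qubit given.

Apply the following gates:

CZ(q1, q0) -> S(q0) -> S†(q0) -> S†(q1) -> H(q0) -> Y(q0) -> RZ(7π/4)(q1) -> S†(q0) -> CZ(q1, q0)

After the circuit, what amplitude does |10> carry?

|10> carries amplitude -sqrt(2)*exp(I*pi/8)/2 in the final state.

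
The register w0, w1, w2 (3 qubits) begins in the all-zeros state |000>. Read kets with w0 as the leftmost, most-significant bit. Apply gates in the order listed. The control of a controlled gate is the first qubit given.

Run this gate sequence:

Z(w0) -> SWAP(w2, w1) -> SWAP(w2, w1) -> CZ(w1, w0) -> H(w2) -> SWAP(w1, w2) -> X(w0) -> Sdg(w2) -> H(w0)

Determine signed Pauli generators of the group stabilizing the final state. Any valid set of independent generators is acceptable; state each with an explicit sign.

The final state is stabilized by the group generated by -XII, +IXI, +IIZ; other independent generating sets are equally valid.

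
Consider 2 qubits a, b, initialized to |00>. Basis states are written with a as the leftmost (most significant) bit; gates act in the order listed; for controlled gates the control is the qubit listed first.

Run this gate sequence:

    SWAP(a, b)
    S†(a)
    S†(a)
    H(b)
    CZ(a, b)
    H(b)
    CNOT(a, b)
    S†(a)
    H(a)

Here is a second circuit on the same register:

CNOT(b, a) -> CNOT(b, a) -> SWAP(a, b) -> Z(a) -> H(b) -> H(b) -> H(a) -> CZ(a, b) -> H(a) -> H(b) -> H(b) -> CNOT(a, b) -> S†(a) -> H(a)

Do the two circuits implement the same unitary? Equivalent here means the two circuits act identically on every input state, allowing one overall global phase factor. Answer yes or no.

No: there is an input state on which the two circuits produce genuinely different outputs (not merely differing by a phase).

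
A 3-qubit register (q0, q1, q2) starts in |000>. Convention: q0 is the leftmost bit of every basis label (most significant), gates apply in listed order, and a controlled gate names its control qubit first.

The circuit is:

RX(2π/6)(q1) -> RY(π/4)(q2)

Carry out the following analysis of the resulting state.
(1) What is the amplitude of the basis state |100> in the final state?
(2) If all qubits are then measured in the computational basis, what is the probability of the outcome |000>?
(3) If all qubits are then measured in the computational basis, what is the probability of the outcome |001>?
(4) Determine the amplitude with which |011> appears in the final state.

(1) The amplitude on |100> is 0.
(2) A full measurement returns |000> with probability 3*sqrt(2)/16 + 3/8.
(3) The probability of measuring |001> is 3/8 - 3*sqrt(2)/16.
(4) The final state's coefficient on |011> equals -I*sqrt(2 - sqrt(2))/4.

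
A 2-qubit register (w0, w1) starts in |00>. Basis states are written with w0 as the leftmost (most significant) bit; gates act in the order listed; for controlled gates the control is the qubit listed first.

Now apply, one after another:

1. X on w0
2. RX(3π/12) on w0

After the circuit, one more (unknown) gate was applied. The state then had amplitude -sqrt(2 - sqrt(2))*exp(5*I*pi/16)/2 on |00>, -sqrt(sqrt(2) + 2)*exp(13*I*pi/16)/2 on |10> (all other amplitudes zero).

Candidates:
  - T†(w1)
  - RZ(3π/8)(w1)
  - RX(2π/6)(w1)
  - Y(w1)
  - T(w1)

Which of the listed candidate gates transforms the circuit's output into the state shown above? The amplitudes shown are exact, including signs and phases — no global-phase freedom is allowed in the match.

It was RZ(3π/8)(w1) that produced the state shown.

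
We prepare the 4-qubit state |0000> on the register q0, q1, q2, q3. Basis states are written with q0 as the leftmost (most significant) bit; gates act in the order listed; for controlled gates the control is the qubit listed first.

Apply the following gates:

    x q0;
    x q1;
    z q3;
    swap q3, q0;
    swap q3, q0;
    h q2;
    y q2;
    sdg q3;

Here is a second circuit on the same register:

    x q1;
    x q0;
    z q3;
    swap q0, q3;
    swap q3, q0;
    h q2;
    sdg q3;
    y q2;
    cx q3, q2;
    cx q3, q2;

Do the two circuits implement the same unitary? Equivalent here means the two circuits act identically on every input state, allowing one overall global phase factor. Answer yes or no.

Yes — the two circuits implement the same unitary up to a global phase.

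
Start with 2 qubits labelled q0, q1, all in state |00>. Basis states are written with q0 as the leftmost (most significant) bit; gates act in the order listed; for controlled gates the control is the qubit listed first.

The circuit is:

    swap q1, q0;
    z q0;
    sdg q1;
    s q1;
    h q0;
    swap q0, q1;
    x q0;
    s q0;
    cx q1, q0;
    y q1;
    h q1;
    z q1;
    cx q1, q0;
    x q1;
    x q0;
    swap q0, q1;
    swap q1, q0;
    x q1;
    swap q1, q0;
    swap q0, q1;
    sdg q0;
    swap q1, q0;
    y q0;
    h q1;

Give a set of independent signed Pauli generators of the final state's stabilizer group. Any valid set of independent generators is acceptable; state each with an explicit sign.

The stabilizer group can be generated by -YZ, +ZY, among other valid generating sets.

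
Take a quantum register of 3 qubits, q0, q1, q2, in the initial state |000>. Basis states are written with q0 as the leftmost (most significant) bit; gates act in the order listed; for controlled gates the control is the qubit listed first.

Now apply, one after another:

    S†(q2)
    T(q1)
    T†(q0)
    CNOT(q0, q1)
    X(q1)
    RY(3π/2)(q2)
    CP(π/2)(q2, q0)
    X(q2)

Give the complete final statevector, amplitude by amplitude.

The resulting statevector has amplitude sqrt(2)/2 on |010>, -sqrt(2)/2 on |011>, and 0 on every other basis state.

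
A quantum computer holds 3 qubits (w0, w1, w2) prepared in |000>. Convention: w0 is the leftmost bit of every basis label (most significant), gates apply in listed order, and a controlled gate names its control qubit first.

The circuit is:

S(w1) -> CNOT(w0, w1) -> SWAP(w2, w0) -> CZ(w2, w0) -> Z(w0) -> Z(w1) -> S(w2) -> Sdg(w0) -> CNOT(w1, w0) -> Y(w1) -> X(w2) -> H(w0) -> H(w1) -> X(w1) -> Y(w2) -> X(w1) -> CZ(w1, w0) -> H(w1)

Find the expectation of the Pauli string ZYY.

The observable ZYY averages to 0.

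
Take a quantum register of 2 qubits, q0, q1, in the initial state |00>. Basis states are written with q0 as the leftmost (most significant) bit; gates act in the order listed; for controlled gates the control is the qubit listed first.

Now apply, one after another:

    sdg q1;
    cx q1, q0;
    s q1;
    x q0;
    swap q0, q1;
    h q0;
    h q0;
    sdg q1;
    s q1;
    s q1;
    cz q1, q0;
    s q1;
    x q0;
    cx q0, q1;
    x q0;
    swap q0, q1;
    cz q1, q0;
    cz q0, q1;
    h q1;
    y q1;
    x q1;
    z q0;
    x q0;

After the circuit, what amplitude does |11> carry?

The amplitude on |11> is sqrt(2)*I/2.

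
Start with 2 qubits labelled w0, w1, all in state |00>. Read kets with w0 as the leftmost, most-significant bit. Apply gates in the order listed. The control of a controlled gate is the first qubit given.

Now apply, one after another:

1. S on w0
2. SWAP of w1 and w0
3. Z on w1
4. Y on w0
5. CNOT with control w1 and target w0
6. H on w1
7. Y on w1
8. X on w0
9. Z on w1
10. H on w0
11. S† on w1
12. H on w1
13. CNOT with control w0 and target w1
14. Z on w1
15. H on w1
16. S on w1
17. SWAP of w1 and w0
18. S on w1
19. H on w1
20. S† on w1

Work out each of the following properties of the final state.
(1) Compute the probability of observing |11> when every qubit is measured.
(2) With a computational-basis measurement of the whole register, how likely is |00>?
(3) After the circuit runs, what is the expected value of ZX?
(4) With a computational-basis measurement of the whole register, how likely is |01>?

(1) The probability of measuring |11> is 1/4.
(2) Outcome |00> occurs with probability 1/4.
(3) The observable ZX averages to 1.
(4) Outcome |01> occurs with probability 1/4.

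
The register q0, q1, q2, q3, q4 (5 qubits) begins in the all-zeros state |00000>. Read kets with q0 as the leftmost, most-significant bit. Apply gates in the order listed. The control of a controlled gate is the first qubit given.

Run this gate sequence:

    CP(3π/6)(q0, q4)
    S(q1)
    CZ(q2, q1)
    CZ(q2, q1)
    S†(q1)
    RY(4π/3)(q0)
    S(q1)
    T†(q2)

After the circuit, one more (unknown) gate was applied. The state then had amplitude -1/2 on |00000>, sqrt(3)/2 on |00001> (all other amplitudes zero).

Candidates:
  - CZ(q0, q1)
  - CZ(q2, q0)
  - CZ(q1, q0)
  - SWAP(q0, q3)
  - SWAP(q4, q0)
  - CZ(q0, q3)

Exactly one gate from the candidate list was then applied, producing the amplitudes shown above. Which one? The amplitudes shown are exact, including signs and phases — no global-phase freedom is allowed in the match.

The applied gate was SWAP(q4, q0). Key observation: gates 2-5 undo each other exactly, leaving only the rest of the circuit to track.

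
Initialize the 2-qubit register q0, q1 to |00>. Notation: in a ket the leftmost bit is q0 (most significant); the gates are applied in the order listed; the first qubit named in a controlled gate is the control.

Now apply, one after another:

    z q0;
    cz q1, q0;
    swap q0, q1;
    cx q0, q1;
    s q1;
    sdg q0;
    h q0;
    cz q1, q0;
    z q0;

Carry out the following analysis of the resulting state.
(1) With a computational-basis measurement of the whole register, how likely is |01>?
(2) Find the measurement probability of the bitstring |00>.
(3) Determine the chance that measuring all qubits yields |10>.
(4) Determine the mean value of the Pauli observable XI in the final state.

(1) The probability of measuring |01> is 0.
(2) The probability of measuring |00> is 1/2.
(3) Outcome |10> occurs with probability 1/2.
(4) In the final state, XI has expectation -1.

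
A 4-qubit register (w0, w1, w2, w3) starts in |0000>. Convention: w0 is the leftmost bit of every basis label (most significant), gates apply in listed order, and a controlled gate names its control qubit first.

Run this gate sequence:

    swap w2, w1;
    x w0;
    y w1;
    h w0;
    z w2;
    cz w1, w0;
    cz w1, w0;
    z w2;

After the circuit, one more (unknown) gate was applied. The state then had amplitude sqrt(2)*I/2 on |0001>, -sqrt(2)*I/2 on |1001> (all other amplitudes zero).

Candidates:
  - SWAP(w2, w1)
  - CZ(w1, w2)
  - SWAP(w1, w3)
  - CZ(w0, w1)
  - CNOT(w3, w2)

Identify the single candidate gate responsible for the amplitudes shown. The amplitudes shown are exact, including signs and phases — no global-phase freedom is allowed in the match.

It was SWAP(w1, w3) that produced the state shown. Key observation: the block from step 5 through step 8 cancels to the identity and can be dropped.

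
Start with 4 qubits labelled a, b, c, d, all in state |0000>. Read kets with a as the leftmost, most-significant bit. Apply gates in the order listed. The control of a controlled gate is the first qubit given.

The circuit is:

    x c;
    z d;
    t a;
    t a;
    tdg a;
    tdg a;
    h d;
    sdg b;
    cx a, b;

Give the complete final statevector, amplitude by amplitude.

After the circuit, the state carries amplitude sqrt(2)/2 on |0010>, sqrt(2)/2 on |0011>, and 0 on every other basis state. Key observation: the block from step 3 through step 6 cancels to the identity and can be dropped.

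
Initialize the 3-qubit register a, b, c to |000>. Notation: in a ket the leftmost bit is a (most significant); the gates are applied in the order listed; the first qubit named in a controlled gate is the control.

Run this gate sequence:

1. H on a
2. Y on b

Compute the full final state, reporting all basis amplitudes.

After the circuit, the state carries amplitude sqrt(2)*I/2 on |010>, sqrt(2)*I/2 on |110>, and 0 on every other basis state.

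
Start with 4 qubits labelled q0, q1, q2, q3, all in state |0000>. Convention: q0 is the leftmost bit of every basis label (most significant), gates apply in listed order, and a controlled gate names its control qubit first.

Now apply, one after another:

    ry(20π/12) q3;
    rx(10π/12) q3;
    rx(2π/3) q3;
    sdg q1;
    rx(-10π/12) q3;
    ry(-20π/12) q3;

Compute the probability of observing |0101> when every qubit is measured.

Outcome |0101> occurs with probability 0.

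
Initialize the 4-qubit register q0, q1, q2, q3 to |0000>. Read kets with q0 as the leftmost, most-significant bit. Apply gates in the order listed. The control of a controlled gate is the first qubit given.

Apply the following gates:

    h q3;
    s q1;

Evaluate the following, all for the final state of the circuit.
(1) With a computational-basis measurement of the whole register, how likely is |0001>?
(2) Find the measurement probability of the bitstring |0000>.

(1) Outcome |0001> occurs with probability 1/2.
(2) A full measurement returns |0000> with probability 1/2.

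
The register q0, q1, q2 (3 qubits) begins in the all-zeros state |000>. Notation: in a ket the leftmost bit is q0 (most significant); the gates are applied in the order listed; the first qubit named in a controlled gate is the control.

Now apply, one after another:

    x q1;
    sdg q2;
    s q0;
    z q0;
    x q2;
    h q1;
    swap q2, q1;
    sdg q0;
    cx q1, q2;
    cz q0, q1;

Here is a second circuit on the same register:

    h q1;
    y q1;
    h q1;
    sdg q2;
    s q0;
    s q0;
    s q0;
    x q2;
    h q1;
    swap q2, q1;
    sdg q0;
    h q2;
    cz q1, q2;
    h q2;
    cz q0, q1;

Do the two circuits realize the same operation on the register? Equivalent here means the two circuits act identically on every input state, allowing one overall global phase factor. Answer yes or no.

No — the two circuits implement different unitaries, even allowing a global phase.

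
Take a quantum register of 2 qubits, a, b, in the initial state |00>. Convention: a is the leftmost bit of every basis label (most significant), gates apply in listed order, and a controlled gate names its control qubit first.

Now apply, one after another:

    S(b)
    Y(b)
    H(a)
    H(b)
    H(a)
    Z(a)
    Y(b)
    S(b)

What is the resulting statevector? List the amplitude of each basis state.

The final amplitudes are -sqrt(2)/2 on |00>, -sqrt(2)*I/2 on |01>, 0 on |10>, 0 on |11>.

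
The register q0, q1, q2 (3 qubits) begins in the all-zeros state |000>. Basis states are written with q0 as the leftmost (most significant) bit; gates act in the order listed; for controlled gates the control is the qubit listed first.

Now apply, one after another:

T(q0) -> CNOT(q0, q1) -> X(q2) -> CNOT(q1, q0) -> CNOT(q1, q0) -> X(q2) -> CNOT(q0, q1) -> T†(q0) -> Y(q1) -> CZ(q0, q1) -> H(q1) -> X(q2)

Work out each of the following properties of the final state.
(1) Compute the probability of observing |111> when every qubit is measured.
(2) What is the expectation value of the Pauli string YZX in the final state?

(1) The probability of measuring |111> is 0. Key observation: gates 1-8 undo each other exactly, leaving only the rest of the circuit to track.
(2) The observable YZX averages to 0.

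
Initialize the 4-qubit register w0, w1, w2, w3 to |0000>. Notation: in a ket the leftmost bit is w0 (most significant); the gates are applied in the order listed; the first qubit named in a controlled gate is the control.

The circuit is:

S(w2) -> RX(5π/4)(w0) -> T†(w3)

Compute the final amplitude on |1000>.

|1000> carries amplitude -I*sqrt(sqrt(2) + 2)/2 in the final state.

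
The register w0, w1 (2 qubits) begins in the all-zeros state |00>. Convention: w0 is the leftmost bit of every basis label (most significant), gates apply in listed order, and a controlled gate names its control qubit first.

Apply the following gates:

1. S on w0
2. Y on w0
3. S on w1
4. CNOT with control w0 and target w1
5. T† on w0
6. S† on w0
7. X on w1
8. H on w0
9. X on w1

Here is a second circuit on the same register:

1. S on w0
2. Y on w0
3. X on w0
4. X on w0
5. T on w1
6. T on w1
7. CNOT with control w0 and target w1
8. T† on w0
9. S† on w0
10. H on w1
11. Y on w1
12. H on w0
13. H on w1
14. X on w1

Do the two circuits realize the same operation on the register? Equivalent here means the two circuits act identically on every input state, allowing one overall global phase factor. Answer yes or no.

No: there is an input state on which the two circuits produce genuinely different outputs (not merely differing by a phase).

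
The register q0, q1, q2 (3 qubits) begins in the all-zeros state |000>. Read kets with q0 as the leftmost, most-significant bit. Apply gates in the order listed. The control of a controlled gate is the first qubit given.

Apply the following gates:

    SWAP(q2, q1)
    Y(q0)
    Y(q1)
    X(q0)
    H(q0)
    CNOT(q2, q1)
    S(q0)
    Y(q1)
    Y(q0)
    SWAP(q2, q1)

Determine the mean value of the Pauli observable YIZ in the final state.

The observable YIZ averages to 1.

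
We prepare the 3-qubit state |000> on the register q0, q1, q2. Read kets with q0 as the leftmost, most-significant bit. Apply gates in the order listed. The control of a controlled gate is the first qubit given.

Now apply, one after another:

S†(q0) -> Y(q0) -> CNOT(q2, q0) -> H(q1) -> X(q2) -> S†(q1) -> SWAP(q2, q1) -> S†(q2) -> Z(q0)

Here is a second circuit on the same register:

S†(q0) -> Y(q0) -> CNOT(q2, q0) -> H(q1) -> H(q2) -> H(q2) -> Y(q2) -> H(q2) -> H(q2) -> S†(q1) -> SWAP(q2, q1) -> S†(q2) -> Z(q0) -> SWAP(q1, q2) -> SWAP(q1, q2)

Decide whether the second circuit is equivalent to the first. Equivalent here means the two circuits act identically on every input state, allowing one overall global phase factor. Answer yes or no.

No, they are not equivalent — no single phase factor reconciles the two unitaries.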